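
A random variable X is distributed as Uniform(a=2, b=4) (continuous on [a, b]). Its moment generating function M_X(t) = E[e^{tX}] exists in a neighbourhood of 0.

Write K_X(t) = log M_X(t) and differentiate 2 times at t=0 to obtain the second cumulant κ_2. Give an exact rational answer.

κ_2 = d^2K/dt^2 |_{t=0} = 1/3

M_X(t) = (e^(4*t) - e^(2*t))/(2*t)
K_X(t) = log M_X(t) = -log(t) + log(e^(4*t) - e^(2*t)) - log(2)
dK/dt = (4*t*e^(2*t) - 2*t - e^(2*t) + 1)/(t*e^(2*t) - t)
d^2K/dt^2 = (-4*t^2*e^(2*t) + e^(4*t) - 2*e^(2*t) + 1)/(t^2*e^(4*t) - 2*t^2*e^(2*t) + t^2)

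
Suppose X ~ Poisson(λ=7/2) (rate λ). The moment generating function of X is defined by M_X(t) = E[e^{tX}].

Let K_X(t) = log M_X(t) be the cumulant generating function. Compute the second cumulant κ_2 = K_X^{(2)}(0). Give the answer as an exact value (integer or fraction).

M_X(t) = e^(7*e^(t)/2 - 7/2)
K_X(t) = log M_X(t) = 7*e^(t)/2 - 7/2
K′(t) = 7*e^(t)/2
K′′(t) = 7*e^(t)/2

κ_2 = K′′(0) = 7/2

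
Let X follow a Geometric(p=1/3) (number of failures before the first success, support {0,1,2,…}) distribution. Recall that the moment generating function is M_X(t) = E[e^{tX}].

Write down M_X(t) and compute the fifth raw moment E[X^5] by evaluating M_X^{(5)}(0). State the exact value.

M_X(t) = 1/(3*(1 - 2*e^(t)/3))
M′(t) = 2*e^(t)/(4*e^(2*t) - 12*e^(t) + 9)
M′′(t) = (-4*e^(2*t) - 6*e^(t))/(8*e^(3*t) - 36*e^(2*t) + 54*e^(t) - 27)
M′′′(t) = (8*e^(3*t) + 48*e^(2*t) + 18*e^(t))/(16*e^(4*t) - 96*e^(3*t) + 216*e^(2*t) - 216*e^(t) + 81)
M′′′′(t) = (-16*e^(4*t) - 264*e^(3*t) - 396*e^(2*t) - 54*e^(t))/(32*e^(5*t) - 240*e^(4*t) + 720*e^(3*t) - 1080*e^(2*t) + 810*e^(t) - 243)
M′′′′′(t) = (32*e^(5*t) + 1248*e^(4*t) + 4752*e^(3*t) + 2808*e^(2*t) + 162*e^(t))/(64*e^(6*t) - 576*e^(5*t) + 2160*e^(4*t) - 4320*e^(3*t) + 4860*e^(2*t) - 2916*e^(t) + 729)

E[X^5] = M′′′′′(0) = 9002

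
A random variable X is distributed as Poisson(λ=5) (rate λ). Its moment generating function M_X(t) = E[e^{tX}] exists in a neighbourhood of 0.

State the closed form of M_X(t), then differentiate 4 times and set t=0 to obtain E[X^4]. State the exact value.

M_X(t) = e^(5*e^(t) - 5)
dM/dt = 5*e^(-5)*e^(t)*e^(5*e^(t))
d^2M/dt^2 = (25*e^(2*t)*e^(5*e^(t)) + 5*e^(t)*e^(5*e^(t)))*e^(-5)
d^3M/dt^3 = (125*e^(3*t)*e^(5*e^(t)) + 75*e^(2*t)*e^(5*e^(t)) + 5*e^(t)*e^(5*e^(t)))*e^(-5)
d^4M/dt^4 = (625*e^(4*t)*e^(5*e^(t)) + 750*e^(3*t)*e^(5*e^(t)) + 175*e^(2*t)*e^(5*e^(t)) + 5*e^(t)*e^(5*e^(t)))*e^(-5)

E[X^4] = d^4M/dt^4 |_{t=0} = 1555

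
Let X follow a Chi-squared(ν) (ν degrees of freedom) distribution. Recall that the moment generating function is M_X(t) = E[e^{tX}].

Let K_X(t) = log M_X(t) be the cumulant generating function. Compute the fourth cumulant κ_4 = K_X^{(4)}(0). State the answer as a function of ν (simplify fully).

κ_4 = K^(4)(0) = 48*ν

M_X(t) = (1 - 2*t)^(-ν/2)
K_X(t) = log M_X(t) = -ν*log(1 - 2*t)/2
K^(4)(t) = 48*ν/(16*t^4 - 32*t^3 + 24*t^2 - 8*t + 1)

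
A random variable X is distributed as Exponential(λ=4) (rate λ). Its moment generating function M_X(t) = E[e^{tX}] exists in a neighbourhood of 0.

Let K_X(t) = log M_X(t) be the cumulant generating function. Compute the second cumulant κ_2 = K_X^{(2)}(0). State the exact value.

κ_2 = K′′(0) = 1/16

M_X(t) = 4/(4 - t)
K_X(t) = log M_X(t) = -log(4 - t) + 2*log(2)
K′(t) = -1/(t - 4)
K′′(t) = 1/(t^2 - 8*t + 16)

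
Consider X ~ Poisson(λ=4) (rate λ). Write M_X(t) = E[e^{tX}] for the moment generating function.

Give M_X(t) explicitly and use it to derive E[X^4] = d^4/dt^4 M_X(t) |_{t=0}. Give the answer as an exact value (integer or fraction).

E[X^4] = M^(4)(0) = 756

M_X(t) = e^(4*e^(t) - 4)
M^(4)(t) = (256*e^(4*t)*e^(4*e^(t)) + 384*e^(3*t)*e^(4*e^(t)) + 112*e^(2*t)*e^(4*e^(t)) + 4*e^(t)*e^(4*e^(t)))*e^(-4)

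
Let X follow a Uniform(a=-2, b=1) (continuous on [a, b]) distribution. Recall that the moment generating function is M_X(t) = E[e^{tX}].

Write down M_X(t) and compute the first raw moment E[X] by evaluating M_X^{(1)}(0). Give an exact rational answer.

E[X] = M′(0) = -1/2

M_X(t) = (e^(t) - e^(-2*t))/(3*t)
M′(t) = (t*e^(3*t) + 2*t - e^(3*t) + 1)*e^(-2*t)/(3*t^2)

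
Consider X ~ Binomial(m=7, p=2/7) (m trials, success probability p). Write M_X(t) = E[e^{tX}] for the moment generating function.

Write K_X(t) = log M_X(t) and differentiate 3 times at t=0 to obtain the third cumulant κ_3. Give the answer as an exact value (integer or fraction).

M_X(t) = (2*e^(t)/7 + 5/7)^7
K_X(t) = log M_X(t) = 7*log(2*e^(t)/7 + 5/7)
K′(t) = 14*e^(t)/(2*e^(t) + 5)
K′′(t) = 70*e^(t)/(4*e^(2*t) + 20*e^(t) + 25)
K′′′(t) = (-140*e^(2*t) + 350*e^(t))/(8*e^(3*t) + 60*e^(2*t) + 150*e^(t) + 125)

κ_3 = K′′′(0) = 30/49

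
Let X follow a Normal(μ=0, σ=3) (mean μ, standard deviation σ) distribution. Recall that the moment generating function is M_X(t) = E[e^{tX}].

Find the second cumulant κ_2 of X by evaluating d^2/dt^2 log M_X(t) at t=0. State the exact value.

κ_2 = K′′(0) = 9

M_X(t) = e^(9*t^2/2)
K_X(t) = log M_X(t) = 9*t^2/2
K′(t) = 9*t
K′′(t) = 9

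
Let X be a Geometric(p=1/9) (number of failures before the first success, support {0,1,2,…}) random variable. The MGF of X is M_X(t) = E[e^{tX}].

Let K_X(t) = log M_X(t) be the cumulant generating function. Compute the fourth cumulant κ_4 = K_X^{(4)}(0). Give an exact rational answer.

M_X(t) = 1/(9*(1 - 8*e^(t)/9))
K_X(t) = log M_X(t) = -log(1 - 8*e^(t)/9) - 2*log(3)
dK/dt = -8*e^(t)/(8*e^(t) - 9)
d^2K/dt^2 = 72*e^(t)/(64*e^(2*t) - 144*e^(t) + 81)
d^3K/dt^3 = (-576*e^(2*t) - 648*e^(t))/(512*e^(3*t) - 1728*e^(2*t) + 1944*e^(t) - 729)
d^4K/dt^4 = (4608*e^(3*t) + 20736*e^(2*t) + 5832*e^(t))/(4096*e^(4*t) - 18432*e^(3*t) + 31104*e^(2*t) - 23328*e^(t) + 6561)

κ_4 = d^4K/dt^4 |_{t=0} = 31176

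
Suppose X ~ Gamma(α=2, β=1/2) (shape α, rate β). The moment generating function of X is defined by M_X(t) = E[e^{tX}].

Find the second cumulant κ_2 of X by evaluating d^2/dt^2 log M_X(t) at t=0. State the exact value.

κ_2 = D^2[K](0) = 8

M_X(t) = 1/(4*(1/2 - t)^2)
K_X(t) = log M_X(t) = -2*log(1/2 - t) - 2*log(2)
D^2[K](t) = 8/(4*t^2 - 4*t + 1)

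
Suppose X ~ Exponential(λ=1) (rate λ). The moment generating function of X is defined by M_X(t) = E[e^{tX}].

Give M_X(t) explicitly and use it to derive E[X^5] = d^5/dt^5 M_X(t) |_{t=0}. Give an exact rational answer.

E[X^5] = M^(5)(0) = 120

M_X(t) = 1/(1 - t)
M^(5)(t) = 120/(t^6 - 6*t^5 + 15*t^4 - 20*t^3 + 15*t^2 - 6*t + 1)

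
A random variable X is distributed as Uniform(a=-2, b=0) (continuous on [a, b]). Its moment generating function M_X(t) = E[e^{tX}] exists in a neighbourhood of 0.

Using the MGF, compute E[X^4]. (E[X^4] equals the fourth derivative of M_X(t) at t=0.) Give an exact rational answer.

M_X(t) = (1 - e^(-2*t))/(2*t)
M^(4)(t) = (-8*t^4 - 16*t^3 - 24*t^2 - 24*t + 12*e^(2*t) - 12)*e^(-2*t)/t^5

E[X^4] = M^(4)(0) = 16/5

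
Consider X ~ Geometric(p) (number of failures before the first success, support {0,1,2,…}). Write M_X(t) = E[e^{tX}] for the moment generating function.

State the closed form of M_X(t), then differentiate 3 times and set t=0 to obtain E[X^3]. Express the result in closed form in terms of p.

M_X(t) = p/(-(1 - p)*e^(t) + 1)
M′(t) = (-p^2*e^(t) + p*e^(t))/(p^2*e^(2*t) - 2*p*e^(2*t) + 2*p*e^(t) + e^(2*t) - 2*e^(t) + 1)

E[X^3] = M′′′(0) = -1 + 7/p - 12/p^2 + 6/p^3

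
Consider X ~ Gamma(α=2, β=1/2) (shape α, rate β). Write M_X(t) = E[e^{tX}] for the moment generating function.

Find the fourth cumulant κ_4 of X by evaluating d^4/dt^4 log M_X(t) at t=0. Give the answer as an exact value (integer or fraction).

M_X(t) = 1/(4*(1/2 - t)^2)
K_X(t) = log M_X(t) = -2*log(1/2 - t) - 2*log(2)
D^4[K](t) = 192/(16*t^4 - 32*t^3 + 24*t^2 - 8*t + 1)

κ_4 = D^4[K](0) = 192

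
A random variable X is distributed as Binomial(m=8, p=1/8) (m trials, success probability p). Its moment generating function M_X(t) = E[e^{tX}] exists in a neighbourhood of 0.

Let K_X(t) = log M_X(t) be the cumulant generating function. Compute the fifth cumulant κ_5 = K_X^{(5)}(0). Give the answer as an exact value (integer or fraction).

κ_5 = K^(5)(0) = -105/512

M_X(t) = (e^(t)/8 + 7/8)^8
K_X(t) = log M_X(t) = 8*log(e^(t)/8 + 7/8)
K^(5)(t) = (-56*e^(4*t) + 4312*e^(3*t) - 30184*e^(2*t) + 19208*e^(t))/(e^(5*t) + 35*e^(4*t) + 490*e^(3*t) + 3430*e^(2*t) + 12005*e^(t) + 16807)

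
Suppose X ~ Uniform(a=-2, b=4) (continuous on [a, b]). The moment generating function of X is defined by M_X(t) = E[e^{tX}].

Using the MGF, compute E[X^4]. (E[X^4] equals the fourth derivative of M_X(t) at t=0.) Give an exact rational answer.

M_X(t) = (e^(4*t) - e^(-2*t))/(6*t)
M′(t) = (4*t*e^(6*t) + 2*t - e^(6*t) + 1)*e^(-2*t)/(6*t^2)
M′′(t) = (8*t^2*e^(6*t) - 2*t^2 - 4*t*e^(6*t) - 2*t + e^(6*t) - 1)*e^(-2*t)/(3*t^3)
M′′′(t) = (32*t^3*e^(6*t) + 4*t^3 - 24*t^2*e^(6*t) + 6*t^2 + 12*t*e^(6*t) + 6*t - 3*e^(6*t) + 3)*e^(-2*t)/(3*t^4)
M′′′′(t) = (128*t^4*e^(6*t) - 8*t^4 - 128*t^3*e^(6*t) - 16*t^3 + 96*t^2*e^(6*t) - 24*t^2 - 48*t*e^(6*t) - 24*t + 12*e^(6*t) - 12)*e^(-2*t)/(3*t^5)

E[X^4] = M′′′′(0) = 176/5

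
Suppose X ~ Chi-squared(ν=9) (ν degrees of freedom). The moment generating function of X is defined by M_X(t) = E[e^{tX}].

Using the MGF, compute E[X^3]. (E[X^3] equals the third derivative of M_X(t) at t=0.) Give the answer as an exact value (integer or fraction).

E[X^3] = D^3[M](0) = 1287

M_X(t) = (1 - 2*t)^(-9/2)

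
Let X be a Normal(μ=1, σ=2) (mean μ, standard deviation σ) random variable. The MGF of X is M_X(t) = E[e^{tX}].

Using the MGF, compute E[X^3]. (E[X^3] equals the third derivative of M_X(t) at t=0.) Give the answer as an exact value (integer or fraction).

E[X^3] = D^3[M](0) = 13

M_X(t) = e^(2*t^2 + t)
D^3[M](t) = 64*t^3*e^(t)*e^(2*t^2) + 48*t^2*e^(t)*e^(2*t^2) + 60*t*e^(t)*e^(2*t^2) + 13*e^(t)*e^(2*t^2)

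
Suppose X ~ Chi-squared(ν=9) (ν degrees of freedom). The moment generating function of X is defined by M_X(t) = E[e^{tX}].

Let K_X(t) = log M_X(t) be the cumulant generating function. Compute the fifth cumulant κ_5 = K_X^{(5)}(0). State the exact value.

κ_5 = d^5K/dt^5 |_{t=0} = 3456

M_X(t) = (1 - 2*t)^(-9/2)
K_X(t) = log M_X(t) = -9*log(1 - 2*t)/2
dK/dt = -9/(2*t - 1)
d^2K/dt^2 = 18/(4*t^2 - 4*t + 1)
d^3K/dt^3 = -72/(8*t^3 - 12*t^2 + 6*t - 1)
d^4K/dt^4 = 432/(16*t^4 - 32*t^3 + 24*t^2 - 8*t + 1)
d^5K/dt^5 = -3456/(32*t^5 - 80*t^4 + 80*t^3 - 40*t^2 + 10*t - 1)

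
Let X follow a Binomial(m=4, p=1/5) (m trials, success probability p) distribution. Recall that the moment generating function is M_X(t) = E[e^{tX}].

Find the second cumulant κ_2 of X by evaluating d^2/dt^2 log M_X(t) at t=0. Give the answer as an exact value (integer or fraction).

κ_2 = D^2[K](0) = 16/25

M_X(t) = (e^(t)/5 + 4/5)^4
K_X(t) = log M_X(t) = 4*log(e^(t)/5 + 4/5)
D^2[K](t) = 16*e^(t)/(e^(2*t) + 8*e^(t) + 16)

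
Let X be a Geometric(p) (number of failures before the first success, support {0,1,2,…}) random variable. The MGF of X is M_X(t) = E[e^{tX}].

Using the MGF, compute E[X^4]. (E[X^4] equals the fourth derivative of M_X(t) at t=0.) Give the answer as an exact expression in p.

M_X(t) = p/(-(1 - p)*e^(t) + 1)

E[X^4] = M^(4)(0) = 1 - 15/p + 50/p^2 - 60/p^3 + 24/p^4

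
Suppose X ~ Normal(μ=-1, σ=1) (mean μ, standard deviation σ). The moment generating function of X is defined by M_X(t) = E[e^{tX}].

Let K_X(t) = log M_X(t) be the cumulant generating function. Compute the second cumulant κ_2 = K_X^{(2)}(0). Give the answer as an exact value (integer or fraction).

M_X(t) = e^(t^2/2 - t)
K_X(t) = log M_X(t) = t^2/2 - t
D^2[K](t) = 1

κ_2 = D^2[K](0) = 1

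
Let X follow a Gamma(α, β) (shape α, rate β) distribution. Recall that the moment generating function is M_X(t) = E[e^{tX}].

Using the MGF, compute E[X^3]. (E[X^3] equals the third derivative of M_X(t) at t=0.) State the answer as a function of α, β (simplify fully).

M_X(t) = (β/(β - t))^α
M′(t) = -α*β^α*(1/(β - t))^α/(-β + t)
M′′(t) = (α^2*β^α*(1/(β - t))^α + α*β^α*(1/(β - t))^α)/(β^2 - 2*β*t + t^2)
M′′′(t) = (-α^3*β^α*(1/(β - t))^α - 3*α^2*β^α*(1/(β - t))^α - 2*α*β^α*(1/(β - t))^α)/(-β^3 + 3*β^2*t - 3*β*t^2 + t^3)

E[X^3] = M′′′(0) = α*(α^2 + 3*α + 2)/β^3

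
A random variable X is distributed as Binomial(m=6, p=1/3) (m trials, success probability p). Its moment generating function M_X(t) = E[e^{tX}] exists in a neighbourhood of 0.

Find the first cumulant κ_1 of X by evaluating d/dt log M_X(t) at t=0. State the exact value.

M_X(t) = (e^(t)/3 + 2/3)^6
K_X(t) = log M_X(t) = 6*log(e^(t)/3 + 2/3)
dK/dt = 6*e^(t)/(e^(t) + 2)

κ_1 = dK/dt |_{t=0} = 2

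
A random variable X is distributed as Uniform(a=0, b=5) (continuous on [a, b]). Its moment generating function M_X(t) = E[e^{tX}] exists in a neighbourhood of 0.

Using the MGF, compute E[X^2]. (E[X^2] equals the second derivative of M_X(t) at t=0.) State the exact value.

M_X(t) = (e^(5*t) - 1)/(5*t)
M′(t) = (5*t*e^(5*t) - e^(5*t) + 1)/(5*t^2)
M′′(t) = (25*t^2*e^(5*t) - 10*t*e^(5*t) + 2*e^(5*t) - 2)/(5*t^3)

E[X^2] = M′′(0) = 25/3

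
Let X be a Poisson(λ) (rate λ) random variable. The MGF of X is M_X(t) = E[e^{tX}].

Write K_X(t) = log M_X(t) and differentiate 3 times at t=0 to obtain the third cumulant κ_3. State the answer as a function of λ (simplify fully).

M_X(t) = e^(λ*(e^(t) - 1))
K_X(t) = log M_X(t) = λ*(e^(t) - 1)
K′(t) = λ*e^(t)
K′′(t) = λ*e^(t)
K′′′(t) = λ*e^(t)

κ_3 = K′′′(0) = λ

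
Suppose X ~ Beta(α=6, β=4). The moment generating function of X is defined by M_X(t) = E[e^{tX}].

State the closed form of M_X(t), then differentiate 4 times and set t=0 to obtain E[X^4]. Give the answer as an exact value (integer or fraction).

M_X(t) = ₁F₁(6; 10; t)
dM/dt = 3*₁F₁(7; 11; t)/5
d^2M/dt^2 = 21*₁F₁(8; 12; t)/55
d^3M/dt^3 = 14*₁F₁(9; 13; t)/55
d^4M/dt^4 = 126*₁F₁(10; 14; t)/715

E[X^4] = d^4M/dt^4 |_{t=0} = 126/715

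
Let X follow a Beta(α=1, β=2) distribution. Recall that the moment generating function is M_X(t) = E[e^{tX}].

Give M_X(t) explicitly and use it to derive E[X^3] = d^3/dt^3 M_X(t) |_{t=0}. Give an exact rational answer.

M_X(t) = ₁F₁(1; 3; t)
M^(3)(t) = ₁F₁(4; 6; t)/10

E[X^3] = M^(3)(0) = 1/10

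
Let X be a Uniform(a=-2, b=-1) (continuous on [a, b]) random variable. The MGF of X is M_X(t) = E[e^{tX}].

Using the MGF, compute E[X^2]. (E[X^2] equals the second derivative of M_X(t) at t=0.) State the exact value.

M_X(t) = (e^(-t) - e^(-2*t))/t
M′(t) = (-t*e^(t) + 2*t - e^(t) + 1)*e^(-2*t)/t^2
M′′(t) = (t^2*e^(t) - 4*t^2 + 2*t*e^(t) - 4*t + 2*e^(t) - 2)*e^(-2*t)/t^3

E[X^2] = M′′(0) = 7/3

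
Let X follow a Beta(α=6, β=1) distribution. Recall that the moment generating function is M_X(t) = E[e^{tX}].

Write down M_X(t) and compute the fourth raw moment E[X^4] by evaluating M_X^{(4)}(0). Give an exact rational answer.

E[X^4] = M′′′′(0) = 3/5

M_X(t) = ₁F₁(6; 7; t)
M′(t) = 6*₁F₁(7; 8; t)/7
M′′(t) = 3*₁F₁(8; 9; t)/4
M′′′(t) = 2*₁F₁(9; 10; t)/3
M′′′′(t) = 3*₁F₁(10; 11; t)/5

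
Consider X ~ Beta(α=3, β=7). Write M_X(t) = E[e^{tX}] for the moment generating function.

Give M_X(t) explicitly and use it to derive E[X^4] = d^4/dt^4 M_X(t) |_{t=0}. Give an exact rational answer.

E[X^4] = d^4M/dt^4 |_{t=0} = 3/143

M_X(t) = ₁F₁(3; 10; t)
dM/dt = 3*₁F₁(4; 11; t)/10
d^2M/dt^2 = 6*₁F₁(5; 12; t)/55
d^3M/dt^3 = ₁F₁(6; 13; t)/22
d^4M/dt^4 = 3*₁F₁(7; 14; t)/143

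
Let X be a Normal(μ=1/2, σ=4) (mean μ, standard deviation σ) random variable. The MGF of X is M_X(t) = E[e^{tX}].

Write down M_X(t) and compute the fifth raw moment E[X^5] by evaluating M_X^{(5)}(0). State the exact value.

M_X(t) = e^(8*t^2 + t/2)

E[X^5] = D^5[M](0) = 62081/32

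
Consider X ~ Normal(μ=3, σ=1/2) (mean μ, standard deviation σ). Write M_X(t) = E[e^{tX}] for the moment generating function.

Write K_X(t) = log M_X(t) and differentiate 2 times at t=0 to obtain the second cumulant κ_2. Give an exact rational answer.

κ_2 = K′′(0) = 1/4

M_X(t) = e^(t^2/8 + 3*t)
K_X(t) = log M_X(t) = t^2/8 + 3*t
K′(t) = t/4 + 3
K′′(t) = 1/4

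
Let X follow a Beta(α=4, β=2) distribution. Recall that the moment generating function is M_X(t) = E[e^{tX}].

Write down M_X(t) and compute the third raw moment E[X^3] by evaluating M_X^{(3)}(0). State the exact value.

E[X^3] = M′′′(0) = 5/14

M_X(t) = ₁F₁(4; 6; t)
M′(t) = 2*₁F₁(5; 7; t)/3
M′′(t) = 10*₁F₁(6; 8; t)/21
M′′′(t) = 5*₁F₁(7; 9; t)/14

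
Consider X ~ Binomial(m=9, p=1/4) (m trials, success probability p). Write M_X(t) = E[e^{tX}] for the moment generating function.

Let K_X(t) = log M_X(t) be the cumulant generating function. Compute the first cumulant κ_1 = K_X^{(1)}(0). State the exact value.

M_X(t) = (e^(t)/4 + 3/4)^9
K_X(t) = log M_X(t) = 9*log(e^(t)/4 + 3/4)
K′(t) = 9*e^(t)/(e^(t) + 3)

κ_1 = K′(0) = 9/4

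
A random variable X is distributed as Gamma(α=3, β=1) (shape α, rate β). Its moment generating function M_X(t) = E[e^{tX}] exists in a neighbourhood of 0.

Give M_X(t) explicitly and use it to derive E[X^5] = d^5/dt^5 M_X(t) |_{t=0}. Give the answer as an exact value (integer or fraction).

E[X^5] = M^(5)(0) = 2520

M_X(t) = (1 - t)^(-3)
M^(5)(t) = 2520/(t^8 - 8*t^7 + 28*t^6 - 56*t^5 + 70*t^4 - 56*t^3 + 28*t^2 - 8*t + 1)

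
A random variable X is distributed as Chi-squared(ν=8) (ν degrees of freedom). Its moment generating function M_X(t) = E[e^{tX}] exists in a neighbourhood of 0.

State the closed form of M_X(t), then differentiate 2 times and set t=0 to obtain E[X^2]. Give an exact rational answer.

M_X(t) = (1 - 2*t)^(-4)
dM/dt = -8/(32*t^5 - 80*t^4 + 80*t^3 - 40*t^2 + 10*t - 1)
d^2M/dt^2 = 80/(64*t^6 - 192*t^5 + 240*t^4 - 160*t^3 + 60*t^2 - 12*t + 1)

E[X^2] = d^2M/dt^2 |_{t=0} = 80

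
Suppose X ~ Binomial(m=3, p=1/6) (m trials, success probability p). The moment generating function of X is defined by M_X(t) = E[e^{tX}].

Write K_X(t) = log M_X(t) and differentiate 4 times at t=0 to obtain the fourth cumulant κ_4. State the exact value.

M_X(t) = (e^(t)/6 + 5/6)^3
K_X(t) = log M_X(t) = 3*log(e^(t)/6 + 5/6)
K^(4)(t) = (15*e^(3*t) - 300*e^(2*t) + 375*e^(t))/(e^(4*t) + 20*e^(3*t) + 150*e^(2*t) + 500*e^(t) + 625)

κ_4 = K^(4)(0) = 5/72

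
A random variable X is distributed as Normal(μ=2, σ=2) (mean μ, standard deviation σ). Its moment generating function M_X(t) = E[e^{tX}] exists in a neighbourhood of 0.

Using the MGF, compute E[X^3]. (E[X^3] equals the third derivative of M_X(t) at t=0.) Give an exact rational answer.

E[X^3] = M′′′(0) = 32

M_X(t) = e^(2*t^2 + 2*t)
M′(t) = 4*t*e^(2*t)*e^(2*t^2) + 2*e^(2*t)*e^(2*t^2)
M′′(t) = 16*t^2*e^(2*t)*e^(2*t^2) + 16*t*e^(2*t)*e^(2*t^2) + 8*e^(2*t)*e^(2*t^2)
M′′′(t) = 64*t^3*e^(2*t)*e^(2*t^2) + 96*t^2*e^(2*t)*e^(2*t^2) + 96*t*e^(2*t)*e^(2*t^2) + 32*e^(2*t)*e^(2*t^2)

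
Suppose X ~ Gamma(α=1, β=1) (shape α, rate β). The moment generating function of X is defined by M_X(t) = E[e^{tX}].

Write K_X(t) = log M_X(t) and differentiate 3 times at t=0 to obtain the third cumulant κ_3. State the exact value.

κ_3 = d^3K/dt^3 |_{t=0} = 2

M_X(t) = 1/(1 - t)
K_X(t) = log M_X(t) = -log(1 - t)
dK/dt = -1/(t - 1)
d^2K/dt^2 = 1/(t^2 - 2*t + 1)
d^3K/dt^3 = -2/(t^3 - 3*t^2 + 3*t - 1)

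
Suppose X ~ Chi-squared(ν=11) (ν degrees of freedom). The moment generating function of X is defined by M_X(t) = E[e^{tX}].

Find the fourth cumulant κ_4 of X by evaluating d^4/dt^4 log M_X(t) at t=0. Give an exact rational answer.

M_X(t) = (1 - 2*t)^(-11/2)
K_X(t) = log M_X(t) = -11*log(1 - 2*t)/2
dK/dt = -11/(2*t - 1)
d^2K/dt^2 = 22/(4*t^2 - 4*t + 1)
d^3K/dt^3 = -88/(8*t^3 - 12*t^2 + 6*t - 1)
d^4K/dt^4 = 528/(16*t^4 - 32*t^3 + 24*t^2 - 8*t + 1)

κ_4 = d^4K/dt^4 |_{t=0} = 528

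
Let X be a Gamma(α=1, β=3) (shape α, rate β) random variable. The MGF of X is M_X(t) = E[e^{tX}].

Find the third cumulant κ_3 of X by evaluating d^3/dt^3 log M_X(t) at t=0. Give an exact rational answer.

M_X(t) = 3/(3 - t)
K_X(t) = log M_X(t) = -log(3 - t) + log(3)
D^3[K](t) = -2/(t^3 - 9*t^2 + 27*t - 27)

κ_3 = D^3[K](0) = 2/27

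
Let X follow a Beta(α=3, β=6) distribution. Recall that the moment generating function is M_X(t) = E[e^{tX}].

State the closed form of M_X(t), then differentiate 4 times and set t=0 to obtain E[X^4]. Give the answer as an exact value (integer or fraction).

E[X^4] = M^(4)(0) = 1/33

M_X(t) = ₁F₁(3; 9; t)
M^(4)(t) = ₁F₁(7; 13; t)/33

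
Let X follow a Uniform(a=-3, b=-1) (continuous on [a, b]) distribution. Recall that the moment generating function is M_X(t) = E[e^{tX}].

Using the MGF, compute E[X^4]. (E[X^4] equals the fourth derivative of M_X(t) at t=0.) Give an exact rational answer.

M_X(t) = (e^(-t) - e^(-3*t))/(2*t)
D^4[M](t) = (t^4*e^(2*t) - 81*t^4 + 4*t^3*e^(2*t) - 108*t^3 + 12*t^2*e^(2*t) - 108*t^2 + 24*t*e^(2*t) - 72*t + 24*e^(2*t) - 24)*e^(-3*t)/(2*t^5)

E[X^4] = D^4[M](0) = 121/5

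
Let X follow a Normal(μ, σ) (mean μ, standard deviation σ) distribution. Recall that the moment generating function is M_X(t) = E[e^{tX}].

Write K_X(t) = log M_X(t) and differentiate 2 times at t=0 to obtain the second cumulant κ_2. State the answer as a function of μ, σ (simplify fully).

κ_2 = D^2[K](0) = σ^2

M_X(t) = e^(μ*t + σ^2*t^2/2)
K_X(t) = log M_X(t) = μ*t + σ^2*t^2/2
D^2[K](t) = σ^2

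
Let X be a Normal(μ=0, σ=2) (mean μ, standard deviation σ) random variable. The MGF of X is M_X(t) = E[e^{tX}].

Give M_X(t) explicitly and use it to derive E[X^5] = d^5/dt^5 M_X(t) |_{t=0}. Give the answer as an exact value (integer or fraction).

M_X(t) = e^(2*t^2)
M^(5)(t) = 1024*t^5*e^(2*t^2) + 2560*t^3*e^(2*t^2) + 960*t*e^(2*t^2)

E[X^5] = M^(5)(0) = 0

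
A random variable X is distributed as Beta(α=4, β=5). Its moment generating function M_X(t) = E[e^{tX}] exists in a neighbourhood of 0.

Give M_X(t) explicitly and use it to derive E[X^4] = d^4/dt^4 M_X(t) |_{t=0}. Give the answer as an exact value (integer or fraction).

E[X^4] = d^4M/dt^4 |_{t=0} = 7/99

M_X(t) = ₁F₁(4; 9; t)
dM/dt = 4*₁F₁(5; 10; t)/9
d^2M/dt^2 = 2*₁F₁(6; 11; t)/9
d^3M/dt^3 = 4*₁F₁(7; 12; t)/33
d^4M/dt^4 = 7*₁F₁(8; 13; t)/99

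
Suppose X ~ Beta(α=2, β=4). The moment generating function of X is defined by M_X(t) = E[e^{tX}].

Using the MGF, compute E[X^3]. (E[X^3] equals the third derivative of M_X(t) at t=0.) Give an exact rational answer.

E[X^3] = M^(3)(0) = 1/14

M_X(t) = ₁F₁(2; 6; t)
M^(3)(t) = ₁F₁(5; 9; t)/14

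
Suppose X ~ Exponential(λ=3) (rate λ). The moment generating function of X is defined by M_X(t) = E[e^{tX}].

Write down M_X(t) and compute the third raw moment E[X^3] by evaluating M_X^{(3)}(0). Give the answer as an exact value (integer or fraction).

E[X^3] = M′′′(0) = 2/9

M_X(t) = 3/(3 - t)
M′(t) = 3/(t^2 - 6*t + 9)
M′′(t) = -6/(t^3 - 9*t^2 + 27*t - 27)
M′′′(t) = 18/(t^4 - 12*t^3 + 54*t^2 - 108*t + 81)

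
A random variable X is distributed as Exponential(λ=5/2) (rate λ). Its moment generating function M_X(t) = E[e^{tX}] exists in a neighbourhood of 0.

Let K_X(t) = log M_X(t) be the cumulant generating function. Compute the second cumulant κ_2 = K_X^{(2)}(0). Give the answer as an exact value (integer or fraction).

M_X(t) = 5/(2*(5/2 - t))
K_X(t) = log M_X(t) = -log(5/2 - t) - log(2) + log(5)
dK/dt = -2/(2*t - 5)
d^2K/dt^2 = 4/(4*t^2 - 20*t + 25)

κ_2 = d^2K/dt^2 |_{t=0} = 4/25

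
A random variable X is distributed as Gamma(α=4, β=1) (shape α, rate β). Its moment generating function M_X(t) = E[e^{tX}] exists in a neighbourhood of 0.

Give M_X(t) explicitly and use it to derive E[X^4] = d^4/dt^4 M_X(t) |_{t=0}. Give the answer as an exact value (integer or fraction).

E[X^4] = M^(4)(0) = 840

M_X(t) = (1 - t)^(-4)
M^(4)(t) = 840/(t^8 - 8*t^7 + 28*t^6 - 56*t^5 + 70*t^4 - 56*t^3 + 28*t^2 - 8*t + 1)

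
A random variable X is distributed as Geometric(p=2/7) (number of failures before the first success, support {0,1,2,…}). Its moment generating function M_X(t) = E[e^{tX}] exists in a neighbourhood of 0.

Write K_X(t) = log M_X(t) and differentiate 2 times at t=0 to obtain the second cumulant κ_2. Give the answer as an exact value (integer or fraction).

κ_2 = K^(2)(0) = 35/4

M_X(t) = 2/(7*(1 - 5*e^(t)/7))
K_X(t) = log M_X(t) = -log(1 - 5*e^(t)/7) - log(7) + log(2)
K^(2)(t) = 35*e^(t)/(25*e^(2*t) - 70*e^(t) + 49)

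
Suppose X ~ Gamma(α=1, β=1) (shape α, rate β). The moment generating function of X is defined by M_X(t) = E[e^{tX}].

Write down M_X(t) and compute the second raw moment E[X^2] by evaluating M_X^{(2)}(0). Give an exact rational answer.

E[X^2] = M^(2)(0) = 2

M_X(t) = 1/(1 - t)
M^(2)(t) = -2/(t^3 - 3*t^2 + 3*t - 1)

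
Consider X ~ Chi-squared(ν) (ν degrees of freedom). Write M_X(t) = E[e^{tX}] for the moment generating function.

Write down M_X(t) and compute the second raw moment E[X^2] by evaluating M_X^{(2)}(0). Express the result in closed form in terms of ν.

M_X(t) = (1 - 2*t)^(-ν/2)
M^(2)(t) = (ν^2 + 2*ν)/(4*t^2*(1 - 2*t)^(ν/2) - 4*t*(1 - 2*t)^(ν/2) + (1 - 2*t)^(ν/2))

E[X^2] = M^(2)(0) = ν*(ν + 2)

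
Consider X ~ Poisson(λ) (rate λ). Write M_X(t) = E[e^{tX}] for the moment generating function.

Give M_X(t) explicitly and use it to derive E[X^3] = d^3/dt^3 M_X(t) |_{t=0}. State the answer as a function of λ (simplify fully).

E[X^3] = d^3M/dt^3 |_{t=0} = λ*(λ^2 + 3*λ + 1)

M_X(t) = e^(λ*(e^(t) - 1))
dM/dt = λ*e^(-λ)*e^(t)*e^(λ*e^(t))
d^2M/dt^2 = (λ^2*e^(2*t)*e^(λ*e^(t)) + λ*e^(t)*e^(λ*e^(t)))*e^(-λ)
d^3M/dt^3 = (λ^3*e^(3*t)*e^(λ*e^(t)) + 3*λ^2*e^(2*t)*e^(λ*e^(t)) + λ*e^(t)*e^(λ*e^(t)))*e^(-λ)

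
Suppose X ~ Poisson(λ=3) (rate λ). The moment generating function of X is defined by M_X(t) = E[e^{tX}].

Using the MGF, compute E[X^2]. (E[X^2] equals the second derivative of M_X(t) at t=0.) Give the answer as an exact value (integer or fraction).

M_X(t) = e^(3*e^(t) - 3)
D^2[M](t) = (9*e^(2*t)*e^(3*e^(t)) + 3*e^(t)*e^(3*e^(t)))*e^(-3)

E[X^2] = D^2[M](0) = 12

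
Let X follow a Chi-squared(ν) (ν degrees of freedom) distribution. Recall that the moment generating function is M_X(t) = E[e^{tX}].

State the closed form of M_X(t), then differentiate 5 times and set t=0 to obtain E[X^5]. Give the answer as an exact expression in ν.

M_X(t) = (1 - 2*t)^(-ν/2)
dM/dt = -ν/(2*t*(1 - 2*t)^(ν/2) - (1 - 2*t)^(ν/2))
d^2M/dt^2 = (ν^2 + 2*ν)/(4*t^2*(1 - 2*t)^(ν/2) - 4*t*(1 - 2*t)^(ν/2) + (1 - 2*t)^(ν/2))
d^3M/dt^3 = (-ν^3 - 6*ν^2 - 8*ν)/(8*t^3*(1 - 2*t)^(ν/2) - 12*t^2*(1 - 2*t)^(ν/2) + 6*t*(1 - 2*t)^(ν/2) - (1 - 2*t)^(ν/2))
d^4M/dt^4 = (ν^4 + 12*ν^3 + 44*ν^2 + 48*ν)/(16*t^4*(1 - 2*t)^(ν/2) - 32*t^3*(1 - 2*t)^(ν/2) + 24*t^2*(1 - 2*t)^(ν/2) - 8*t*(1 - 2*t)^(ν/2) + (1 - 2*t)^(ν/2))

E[X^5] = d^5M/dt^5 |_{t=0} = ν*(ν^4 + 20*ν^3 + 140*ν^2 + 400*ν + 384)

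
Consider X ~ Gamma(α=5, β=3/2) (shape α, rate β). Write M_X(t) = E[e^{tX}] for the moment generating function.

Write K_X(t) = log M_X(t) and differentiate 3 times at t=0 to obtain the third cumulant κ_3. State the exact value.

M_X(t) = 243/(32*(3/2 - t)^5)
K_X(t) = log M_X(t) = -5*log(3/2 - t) - 5*log(2) + 5*log(3)
K′(t) = -10/(2*t - 3)
K′′(t) = 20/(4*t^2 - 12*t + 9)
K′′′(t) = -80/(8*t^3 - 36*t^2 + 54*t - 27)

κ_3 = K′′′(0) = 80/27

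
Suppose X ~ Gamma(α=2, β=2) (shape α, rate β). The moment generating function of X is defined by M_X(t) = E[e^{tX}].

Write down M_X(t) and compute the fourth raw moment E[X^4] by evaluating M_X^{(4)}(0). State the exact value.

M_X(t) = 4/(2 - t)^2
dM/dt = -8/(t^3 - 6*t^2 + 12*t - 8)
d^2M/dt^2 = 24/(t^4 - 8*t^3 + 24*t^2 - 32*t + 16)
d^3M/dt^3 = -96/(t^5 - 10*t^4 + 40*t^3 - 80*t^2 + 80*t - 32)
d^4M/dt^4 = 480/(t^6 - 12*t^5 + 60*t^4 - 160*t^3 + 240*t^2 - 192*t + 64)

E[X^4] = d^4M/dt^4 |_{t=0} = 15/2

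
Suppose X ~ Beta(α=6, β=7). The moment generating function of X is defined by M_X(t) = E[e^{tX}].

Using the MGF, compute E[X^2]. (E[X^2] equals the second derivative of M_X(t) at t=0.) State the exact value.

E[X^2] = M^(2)(0) = 3/13

M_X(t) = ₁F₁(6; 13; t)
M^(2)(t) = 3*₁F₁(8; 15; t)/13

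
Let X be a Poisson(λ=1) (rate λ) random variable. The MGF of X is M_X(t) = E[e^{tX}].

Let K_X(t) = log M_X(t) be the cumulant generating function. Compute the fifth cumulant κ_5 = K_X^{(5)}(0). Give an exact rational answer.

M_X(t) = e^(e^(t) - 1)
K_X(t) = log M_X(t) = e^(t) - 1
K^(5)(t) = e^(t)

κ_5 = K^(5)(0) = 1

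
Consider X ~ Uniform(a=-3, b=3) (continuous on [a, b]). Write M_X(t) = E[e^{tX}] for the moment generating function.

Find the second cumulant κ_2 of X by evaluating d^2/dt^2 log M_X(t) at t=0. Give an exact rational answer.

M_X(t) = (e^(3*t) - e^(-3*t))/(6*t)
K_X(t) = log M_X(t) = -log(t) + log(e^(3*t) - e^(-3*t)) - log(6)
K^(2)(t) = (-36*t^2*e^(6*t) + e^(12*t) - 2*e^(6*t) + 1)/(t^2*e^(12*t) - 2*t^2*e^(6*t) + t^2)

κ_2 = K^(2)(0) = 3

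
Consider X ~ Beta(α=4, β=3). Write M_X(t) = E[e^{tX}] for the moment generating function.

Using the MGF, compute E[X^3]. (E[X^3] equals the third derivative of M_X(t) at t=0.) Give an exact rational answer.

E[X^3] = d^3M/dt^3 |_{t=0} = 5/21

M_X(t) = ₁F₁(4; 7; t)
dM/dt = 4*₁F₁(5; 8; t)/7
d^2M/dt^2 = 5*₁F₁(6; 9; t)/14
d^3M/dt^3 = 5*₁F₁(7; 10; t)/21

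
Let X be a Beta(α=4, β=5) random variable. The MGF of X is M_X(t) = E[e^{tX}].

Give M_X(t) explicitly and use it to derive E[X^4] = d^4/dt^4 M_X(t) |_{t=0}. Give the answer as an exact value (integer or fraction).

E[X^4] = d^4M/dt^4 |_{t=0} = 7/99

M_X(t) = ₁F₁(4; 9; t)
dM/dt = 4*₁F₁(5; 10; t)/9
d^2M/dt^2 = 2*₁F₁(6; 11; t)/9
d^3M/dt^3 = 4*₁F₁(7; 12; t)/33
d^4M/dt^4 = 7*₁F₁(8; 13; t)/99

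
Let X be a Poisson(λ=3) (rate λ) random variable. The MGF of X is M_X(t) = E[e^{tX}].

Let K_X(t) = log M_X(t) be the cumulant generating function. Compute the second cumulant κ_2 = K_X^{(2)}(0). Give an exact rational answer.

M_X(t) = e^(3*e^(t) - 3)
K_X(t) = log M_X(t) = 3*e^(t) - 3
K^(2)(t) = 3*e^(t)

κ_2 = K^(2)(0) = 3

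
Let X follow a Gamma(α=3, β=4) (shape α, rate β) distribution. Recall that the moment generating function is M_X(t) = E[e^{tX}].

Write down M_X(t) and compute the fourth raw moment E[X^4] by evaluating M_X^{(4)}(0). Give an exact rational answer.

E[X^4] = d^4M/dt^4 |_{t=0} = 45/32

M_X(t) = 64/(4 - t)^3
dM/dt = 192/(t^4 - 16*t^3 + 96*t^2 - 256*t + 256)
d^2M/dt^2 = -768/(t^5 - 20*t^4 + 160*t^3 - 640*t^2 + 1280*t - 1024)
d^3M/dt^3 = 3840/(t^6 - 24*t^5 + 240*t^4 - 1280*t^3 + 3840*t^2 - 6144*t + 4096)
d^4M/dt^4 = -23040/(t^7 - 28*t^6 + 336*t^5 - 2240*t^4 + 8960*t^3 - 21504*t^2 + 28672*t - 16384)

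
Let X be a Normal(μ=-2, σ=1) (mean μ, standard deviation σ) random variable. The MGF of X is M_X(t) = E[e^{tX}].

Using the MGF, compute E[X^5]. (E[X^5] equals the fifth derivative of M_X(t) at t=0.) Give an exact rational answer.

M_X(t) = e^(t^2/2 - 2*t)
M^(5)(t) = (t^5*e^(t^2/2) - 10*t^4*e^(t^2/2) + 50*t^3*e^(t^2/2) - 140*t^2*e^(t^2/2) + 215*t*e^(t^2/2) - 142*e^(t^2/2))*e^(-2*t)

E[X^5] = M^(5)(0) = -142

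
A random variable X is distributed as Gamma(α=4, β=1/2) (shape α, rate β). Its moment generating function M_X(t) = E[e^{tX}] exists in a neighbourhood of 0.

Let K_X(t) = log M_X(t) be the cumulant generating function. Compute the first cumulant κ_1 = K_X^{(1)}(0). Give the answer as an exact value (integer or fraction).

κ_1 = K′(0) = 8

M_X(t) = 1/(16*(1/2 - t)^4)
K_X(t) = log M_X(t) = -4*log(1/2 - t) - 4*log(2)
K′(t) = -8/(2*t - 1)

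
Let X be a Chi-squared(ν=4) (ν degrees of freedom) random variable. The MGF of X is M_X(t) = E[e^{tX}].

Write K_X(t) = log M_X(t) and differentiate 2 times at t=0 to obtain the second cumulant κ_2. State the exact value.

κ_2 = D^2[K](0) = 8

M_X(t) = (1 - 2*t)^(-2)
K_X(t) = log M_X(t) = -2*log(1 - 2*t)
D^2[K](t) = 8/(4*t^2 - 4*t + 1)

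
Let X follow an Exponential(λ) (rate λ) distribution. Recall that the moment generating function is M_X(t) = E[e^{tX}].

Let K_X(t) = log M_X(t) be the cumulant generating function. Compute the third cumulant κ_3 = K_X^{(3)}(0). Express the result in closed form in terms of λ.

M_X(t) = λ/(λ - t)
K_X(t) = log M_X(t) = log(λ) - log(λ - t)
dK/dt = -1/(-λ + t)
d^2K/dt^2 = 1/(λ^2 - 2*λ*t + t^2)
d^3K/dt^3 = -2/(-λ^3 + 3*λ^2*t - 3*λ*t^2 + t^3)

κ_3 = d^3K/dt^3 |_{t=0} = 2/λ^3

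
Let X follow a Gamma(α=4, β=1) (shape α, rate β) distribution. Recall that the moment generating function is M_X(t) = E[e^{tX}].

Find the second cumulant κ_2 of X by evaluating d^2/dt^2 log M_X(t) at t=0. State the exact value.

M_X(t) = (1 - t)^(-4)
K_X(t) = log M_X(t) = -4*log(1 - t)
K′(t) = -4/(t - 1)
K′′(t) = 4/(t^2 - 2*t + 1)

κ_2 = K′′(0) = 4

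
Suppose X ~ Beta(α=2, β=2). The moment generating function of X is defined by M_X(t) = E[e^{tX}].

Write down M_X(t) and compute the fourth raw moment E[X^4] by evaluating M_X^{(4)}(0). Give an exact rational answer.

E[X^4] = M′′′′(0) = 1/7

M_X(t) = ₁F₁(2; 4; t)
M′(t) = ₁F₁(3; 5; t)/2
M′′(t) = 3*₁F₁(4; 6; t)/10
M′′′(t) = ₁F₁(5; 7; t)/5
M′′′′(t) = ₁F₁(6; 8; t)/7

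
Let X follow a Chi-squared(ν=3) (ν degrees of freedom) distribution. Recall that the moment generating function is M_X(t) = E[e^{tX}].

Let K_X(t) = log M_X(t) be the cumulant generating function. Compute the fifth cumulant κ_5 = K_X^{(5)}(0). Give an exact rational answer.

M_X(t) = (1 - 2*t)^(-3/2)
K_X(t) = log M_X(t) = -3*log(1 - 2*t)/2
K′(t) = -3/(2*t - 1)
K′′(t) = 6/(4*t^2 - 4*t + 1)
K′′′(t) = -24/(8*t^3 - 12*t^2 + 6*t - 1)
K′′′′(t) = 144/(16*t^4 - 32*t^3 + 24*t^2 - 8*t + 1)
K′′′′′(t) = -1152/(32*t^5 - 80*t^4 + 80*t^3 - 40*t^2 + 10*t - 1)

κ_5 = K′′′′′(0) = 1152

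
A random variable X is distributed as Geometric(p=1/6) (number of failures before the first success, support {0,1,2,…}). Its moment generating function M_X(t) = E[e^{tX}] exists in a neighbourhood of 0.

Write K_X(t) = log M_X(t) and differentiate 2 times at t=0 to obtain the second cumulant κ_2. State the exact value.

κ_2 = d^2K/dt^2 |_{t=0} = 30

M_X(t) = 1/(6*(1 - 5*e^(t)/6))
K_X(t) = log M_X(t) = -log(1 - 5*e^(t)/6) - log(6)
dK/dt = -5*e^(t)/(5*e^(t) - 6)
d^2K/dt^2 = 30*e^(t)/(25*e^(2*t) - 60*e^(t) + 36)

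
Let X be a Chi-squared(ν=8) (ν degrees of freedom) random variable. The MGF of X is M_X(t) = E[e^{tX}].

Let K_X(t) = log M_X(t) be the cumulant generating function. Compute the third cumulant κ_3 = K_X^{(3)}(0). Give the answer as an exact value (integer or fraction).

κ_3 = D^3[K](0) = 64

M_X(t) = (1 - 2*t)^(-4)
K_X(t) = log M_X(t) = -4*log(1 - 2*t)
D^3[K](t) = -64/(8*t^3 - 12*t^2 + 6*t - 1)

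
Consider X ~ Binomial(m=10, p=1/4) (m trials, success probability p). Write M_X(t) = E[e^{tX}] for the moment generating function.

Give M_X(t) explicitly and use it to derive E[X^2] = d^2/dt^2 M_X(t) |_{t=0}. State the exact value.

M_X(t) = (e^(t)/4 + 3/4)^10

E[X^2] = d^2M/dt^2 |_{t=0} = 65/8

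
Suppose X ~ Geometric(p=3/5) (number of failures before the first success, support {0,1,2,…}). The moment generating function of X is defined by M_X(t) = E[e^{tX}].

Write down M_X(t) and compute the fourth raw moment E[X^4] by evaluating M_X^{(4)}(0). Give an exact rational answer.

M_X(t) = 3/(5*(1 - 2*e^(t)/5))
M′(t) = 6*e^(t)/(4*e^(2*t) - 20*e^(t) + 25)
M′′(t) = (-12*e^(2*t) - 30*e^(t))/(8*e^(3*t) - 60*e^(2*t) + 150*e^(t) - 125)
M′′′(t) = (24*e^(3*t) + 240*e^(2*t) + 150*e^(t))/(16*e^(4*t) - 160*e^(3*t) + 600*e^(2*t) - 1000*e^(t) + 625)
M′′′′(t) = (-48*e^(4*t) - 1320*e^(3*t) - 3300*e^(2*t) - 750*e^(t))/(32*e^(5*t) - 400*e^(4*t) + 2000*e^(3*t) - 5000*e^(2*t) + 6250*e^(t) - 3125)

E[X^4] = M′′′′(0) = 602/27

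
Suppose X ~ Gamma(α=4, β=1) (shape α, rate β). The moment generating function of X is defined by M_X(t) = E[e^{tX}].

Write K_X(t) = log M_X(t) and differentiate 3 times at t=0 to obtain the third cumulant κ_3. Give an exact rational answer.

M_X(t) = (1 - t)^(-4)
K_X(t) = log M_X(t) = -4*log(1 - t)
K^(3)(t) = -8/(t^3 - 3*t^2 + 3*t - 1)

κ_3 = K^(3)(0) = 8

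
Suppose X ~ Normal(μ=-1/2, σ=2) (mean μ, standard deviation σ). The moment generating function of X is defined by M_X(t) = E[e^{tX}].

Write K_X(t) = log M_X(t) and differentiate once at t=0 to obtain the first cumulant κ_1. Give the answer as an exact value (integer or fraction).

κ_1 = D[K](0) = -1/2

M_X(t) = e^(2*t^2 - t/2)
K_X(t) = log M_X(t) = 2*t^2 - t/2
D[K](t) = 4*t - 1/2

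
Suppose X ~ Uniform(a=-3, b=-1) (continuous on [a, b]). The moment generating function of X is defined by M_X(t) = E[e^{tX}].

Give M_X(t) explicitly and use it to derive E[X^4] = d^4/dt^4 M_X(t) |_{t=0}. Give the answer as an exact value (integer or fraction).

M_X(t) = (e^(-t) - e^(-3*t))/(2*t)
dM/dt = (-t*e^(2*t) + 3*t - e^(2*t) + 1)*e^(-3*t)/(2*t^2)
d^2M/dt^2 = (t^2*e^(2*t) - 9*t^2 + 2*t*e^(2*t) - 6*t + 2*e^(2*t) - 2)*e^(-3*t)/(2*t^3)
d^3M/dt^3 = (-t^3*e^(2*t) + 27*t^3 - 3*t^2*e^(2*t) + 27*t^2 - 6*t*e^(2*t) + 18*t - 6*e^(2*t) + 6)*e^(-3*t)/(2*t^4)
d^4M/dt^4 = (t^4*e^(2*t) - 81*t^4 + 4*t^3*e^(2*t) - 108*t^3 + 12*t^2*e^(2*t) - 108*t^2 + 24*t*e^(2*t) - 72*t + 24*e^(2*t) - 24)*e^(-3*t)/(2*t^5)

E[X^4] = d^4M/dt^4 |_{t=0} = 121/5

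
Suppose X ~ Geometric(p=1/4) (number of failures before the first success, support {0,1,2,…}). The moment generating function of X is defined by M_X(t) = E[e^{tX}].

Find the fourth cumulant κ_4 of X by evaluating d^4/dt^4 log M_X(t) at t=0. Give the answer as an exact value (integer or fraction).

κ_4 = K^(4)(0) = 876

M_X(t) = 1/(4*(1 - 3*e^(t)/4))
K_X(t) = log M_X(t) = -log(1 - 3*e^(t)/4) - 2*log(2)
K^(4)(t) = (108*e^(3*t) + 576*e^(2*t) + 192*e^(t))/(81*e^(4*t) - 432*e^(3*t) + 864*e^(2*t) - 768*e^(t) + 256)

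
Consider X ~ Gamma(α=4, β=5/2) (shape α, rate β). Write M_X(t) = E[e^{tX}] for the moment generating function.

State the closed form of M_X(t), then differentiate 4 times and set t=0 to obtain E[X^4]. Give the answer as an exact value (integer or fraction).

M_X(t) = 625/(16*(5/2 - t)^4)
M^(4)(t) = 8400000/(256*t^8 - 5120*t^7 + 44800*t^6 - 224000*t^5 + 700000*t^4 - 1400000*t^3 + 1750000*t^2 - 1250000*t + 390625)

E[X^4] = M^(4)(0) = 2688/125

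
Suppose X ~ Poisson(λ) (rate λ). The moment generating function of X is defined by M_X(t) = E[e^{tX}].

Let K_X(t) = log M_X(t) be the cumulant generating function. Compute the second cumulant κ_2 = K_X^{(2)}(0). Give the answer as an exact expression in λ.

M_X(t) = e^(λ*(e^(t) - 1))
K_X(t) = log M_X(t) = λ*(e^(t) - 1)
K^(2)(t) = λ*e^(t)

κ_2 = K^(2)(0) = λ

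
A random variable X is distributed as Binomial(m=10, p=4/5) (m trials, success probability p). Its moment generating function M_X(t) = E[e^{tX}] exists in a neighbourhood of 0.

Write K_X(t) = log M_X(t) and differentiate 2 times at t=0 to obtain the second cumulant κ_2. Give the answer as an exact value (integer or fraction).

κ_2 = D^2[K](0) = 8/5

M_X(t) = (4*e^(t)/5 + 1/5)^10
K_X(t) = log M_X(t) = 10*log(4*e^(t)/5 + 1/5)
D^2[K](t) = 40*e^(t)/(16*e^(2*t) + 8*e^(t) + 1)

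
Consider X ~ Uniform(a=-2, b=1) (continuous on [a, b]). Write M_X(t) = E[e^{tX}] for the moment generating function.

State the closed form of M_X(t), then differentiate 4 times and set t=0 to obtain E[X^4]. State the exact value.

M_X(t) = (e^(t) - e^(-2*t))/(3*t)
D^4[M](t) = (t^4*e^(3*t) - 16*t^4 - 4*t^3*e^(3*t) - 32*t^3 + 12*t^2*e^(3*t) - 48*t^2 - 24*t*e^(3*t) - 48*t + 24*e^(3*t) - 24)*e^(-2*t)/(3*t^5)

E[X^4] = D^4[M](0) = 11/5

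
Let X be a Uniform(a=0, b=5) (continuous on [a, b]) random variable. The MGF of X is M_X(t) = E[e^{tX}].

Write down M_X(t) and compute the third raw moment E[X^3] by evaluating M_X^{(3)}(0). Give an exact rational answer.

M_X(t) = (e^(5*t) - 1)/(5*t)
M′(t) = (5*t*e^(5*t) - e^(5*t) + 1)/(5*t^2)
M′′(t) = (25*t^2*e^(5*t) - 10*t*e^(5*t) + 2*e^(5*t) - 2)/(5*t^3)
M′′′(t) = (125*t^3*e^(5*t) - 75*t^2*e^(5*t) + 30*t*e^(5*t) - 6*e^(5*t) + 6)/(5*t^4)

E[X^3] = M′′′(0) = 125/4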